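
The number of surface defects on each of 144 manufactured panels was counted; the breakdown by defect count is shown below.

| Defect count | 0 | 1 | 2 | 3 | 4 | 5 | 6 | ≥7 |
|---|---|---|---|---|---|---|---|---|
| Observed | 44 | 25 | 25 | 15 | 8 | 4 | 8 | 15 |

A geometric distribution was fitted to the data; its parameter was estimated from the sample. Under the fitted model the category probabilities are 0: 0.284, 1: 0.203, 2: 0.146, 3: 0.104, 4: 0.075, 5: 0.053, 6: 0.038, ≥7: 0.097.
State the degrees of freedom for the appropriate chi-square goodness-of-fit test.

6

There are k = 8 categories and 1 parameter estimated from the data, so df = 8 − 1 − 1 = 6.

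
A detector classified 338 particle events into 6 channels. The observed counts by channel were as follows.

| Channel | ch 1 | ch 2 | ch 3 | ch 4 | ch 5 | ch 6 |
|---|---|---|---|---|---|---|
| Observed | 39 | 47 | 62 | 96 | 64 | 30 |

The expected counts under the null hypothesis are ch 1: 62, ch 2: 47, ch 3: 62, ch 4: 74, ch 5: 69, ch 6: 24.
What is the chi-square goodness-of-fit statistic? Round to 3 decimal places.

χ² = (39−62)²/62 + (47−47)²/47 + (62−62)²/62 + (96−74)²/74 + (64−69)²/69 + (30−24)²/24
   = 8.5323 + 0.0000 + 0.0000 + 6.5405 + 0.3623 + 1.5000
Sum = 16.935

16.935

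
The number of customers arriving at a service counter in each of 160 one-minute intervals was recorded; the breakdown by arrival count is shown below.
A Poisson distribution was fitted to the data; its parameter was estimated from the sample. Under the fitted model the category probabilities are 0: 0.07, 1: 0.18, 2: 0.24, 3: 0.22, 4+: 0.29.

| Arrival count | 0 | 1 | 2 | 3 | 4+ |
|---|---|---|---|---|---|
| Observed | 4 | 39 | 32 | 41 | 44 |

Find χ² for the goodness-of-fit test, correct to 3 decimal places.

10.388

Expected counts E_i = n·p_i: 160×0.07 = 11.2, 160×0.18 = 28.8, 160×0.24 = 38.4, 160×0.22 = 35.2, 160×0.29 = 46.4.
cat         O        E   (O−E)²/E
0           4     11.2     4.6286
1          39     28.8     3.6125
2          32     38.4     1.0667
3          41     35.2     0.9557
4+         44     46.4     0.1241
Sum = 10.388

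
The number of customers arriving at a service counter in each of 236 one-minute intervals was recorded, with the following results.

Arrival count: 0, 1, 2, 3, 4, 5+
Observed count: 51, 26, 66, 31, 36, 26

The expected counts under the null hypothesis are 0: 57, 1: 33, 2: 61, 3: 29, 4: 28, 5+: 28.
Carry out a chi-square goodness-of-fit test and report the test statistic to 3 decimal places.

5.093

0: (51 − 57)²/57 = 36/57 = 0.6316
1: (26 − 33)²/33 = 49/33 = 1.4848
2: (66 − 61)²/61 = 25/61 = 0.4098
3: (31 − 29)²/29 = 4/29 = 0.1379
4: (36 − 28)²/28 = 64/28 = 2.2857
5+: (26 − 28)²/28 = 4/28 = 0.1429
Sum = 5.093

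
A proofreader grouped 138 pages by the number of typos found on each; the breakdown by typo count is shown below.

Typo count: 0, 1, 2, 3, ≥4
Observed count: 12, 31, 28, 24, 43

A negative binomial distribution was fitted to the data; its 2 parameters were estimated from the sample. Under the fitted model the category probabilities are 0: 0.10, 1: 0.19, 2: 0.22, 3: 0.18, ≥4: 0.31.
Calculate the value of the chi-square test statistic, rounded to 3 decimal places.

1.319

Expected counts E_i = n·p_i: 138×0.10 = 13.8, 138×0.19 = 26.22, 138×0.22 = 30.36, 138×0.18 = 24.84, 138×0.31 = 42.78.
0: (12 − 13.8)²/13.8 = 3.24/13.8 = 0.2348
1: (31 − 26.22)²/26.22 = 22.8484/26.22 = 0.8714
2: (28 − 30.36)²/30.36 = 5.5696/30.36 = 0.1835
3: (24 − 24.84)²/24.84 = 0.7056/24.84 = 0.0284
≥4: (43 − 42.78)²/42.78 = 0.0484/42.78 = 0.0011
Sum = 1.319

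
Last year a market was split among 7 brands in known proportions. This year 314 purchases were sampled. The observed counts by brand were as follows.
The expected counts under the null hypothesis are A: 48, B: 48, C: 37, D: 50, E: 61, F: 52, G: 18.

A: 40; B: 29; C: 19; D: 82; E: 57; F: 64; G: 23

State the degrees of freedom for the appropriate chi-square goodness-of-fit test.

There are k = 7 categories and no parameters were estimated from the data, so df = 7 − 1 = 6.

6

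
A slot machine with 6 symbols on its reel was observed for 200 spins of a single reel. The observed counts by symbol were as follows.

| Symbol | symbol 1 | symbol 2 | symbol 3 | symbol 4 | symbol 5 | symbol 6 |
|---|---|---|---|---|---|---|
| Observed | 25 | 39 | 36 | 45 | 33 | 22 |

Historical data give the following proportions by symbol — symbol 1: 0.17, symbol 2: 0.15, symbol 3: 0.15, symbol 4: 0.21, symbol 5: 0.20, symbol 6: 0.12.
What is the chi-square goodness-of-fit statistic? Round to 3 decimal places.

Expected counts E_i = n·p_i: 200×0.17 = 34, 200×0.15 = 30, 200×0.15 = 30, 200×0.21 = 42, 200×0.20 = 40, 200×0.12 = 24.
symbol 1: (25 − 34)²/34 = 81/34 = 2.3824
symbol 2: (39 − 30)²/30 = 81/30 = 2.7000
symbol 3: (36 − 30)²/30 = 36/30 = 1.2000
symbol 4: (45 − 42)²/42 = 9/42 = 0.2143
symbol 5: (33 − 40)²/40 = 49/40 = 1.2250
symbol 6: (22 − 24)²/24 = 4/24 = 0.1667
Sum = 7.888

7.888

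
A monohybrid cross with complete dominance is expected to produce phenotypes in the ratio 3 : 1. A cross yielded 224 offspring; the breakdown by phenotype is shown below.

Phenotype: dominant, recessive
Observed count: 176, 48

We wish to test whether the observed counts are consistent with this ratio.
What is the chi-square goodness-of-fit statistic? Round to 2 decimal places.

Ratio total = 4. Expected counts: 224×3/4 = 168, 224×1/4 = 56.
cat            O        E   (O−E)²/E
dominant     176      168      0.381
recessive     48       56      1.143
Sum = 1.52

1.52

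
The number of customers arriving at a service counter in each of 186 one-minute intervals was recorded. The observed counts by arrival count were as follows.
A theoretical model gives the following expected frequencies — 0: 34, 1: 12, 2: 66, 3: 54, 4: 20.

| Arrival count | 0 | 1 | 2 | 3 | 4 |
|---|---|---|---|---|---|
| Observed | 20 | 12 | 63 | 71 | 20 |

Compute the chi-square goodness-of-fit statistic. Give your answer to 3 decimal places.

11.253

cat         O        E   (O−E)²/E
0          20       34     5.7647
1          12       12     0.0000
2          63       66     0.1364
3          71       54     5.3519
4          20       20     0.0000
Sum = 11.253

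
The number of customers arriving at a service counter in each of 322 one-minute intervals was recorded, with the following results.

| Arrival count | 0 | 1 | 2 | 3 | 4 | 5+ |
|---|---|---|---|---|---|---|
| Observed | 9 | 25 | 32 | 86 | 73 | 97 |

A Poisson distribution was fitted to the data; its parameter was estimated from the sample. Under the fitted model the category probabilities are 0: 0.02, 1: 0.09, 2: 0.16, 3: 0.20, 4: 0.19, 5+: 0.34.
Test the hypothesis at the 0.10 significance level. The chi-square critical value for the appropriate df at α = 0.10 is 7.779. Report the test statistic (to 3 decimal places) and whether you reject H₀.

19.911; reject

Expected counts E_i = n·p_i: 322×0.02 = 6.44, 322×0.09 = 28.98, 322×0.16 = 51.52, 322×0.20 = 64.4, 322×0.19 = 61.18, 322×0.34 = 109.48.
cat         O        E   (O−E)²/E
0           9     6.44     1.0176
1          25    28.98     0.5466
2          32    51.52     7.3958
3          86     64.4     7.2447
4          73    61.18     2.2836
5+         97   109.48     1.4226
Sum = 19.911
df = 4. Since 19.911 > 7.779, we reject H₀.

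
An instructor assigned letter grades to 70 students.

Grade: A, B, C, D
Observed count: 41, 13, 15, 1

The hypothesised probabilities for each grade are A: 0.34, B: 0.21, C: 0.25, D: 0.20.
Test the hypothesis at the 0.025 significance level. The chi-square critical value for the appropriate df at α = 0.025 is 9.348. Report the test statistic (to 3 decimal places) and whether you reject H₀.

25.055; reject

Expected counts E_i = n·p_i: 70×0.34 = 23.8, 70×0.21 = 14.7, 70×0.25 = 17.5, 70×0.20 = 14.
cat         O        E   (O−E)²/E
A          41     23.8    12.4303
B          13     14.7     0.1966
C          15     17.5     0.3571
D           1       14    12.0714
Sum = 25.055
df = 3. Since 25.055 > 9.348, we reject H₀.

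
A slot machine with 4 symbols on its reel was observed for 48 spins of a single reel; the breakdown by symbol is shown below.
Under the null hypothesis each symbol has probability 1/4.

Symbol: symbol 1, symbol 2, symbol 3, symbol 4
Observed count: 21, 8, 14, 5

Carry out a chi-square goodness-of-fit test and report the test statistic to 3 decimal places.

Under H₀ each category has probability 1/4, so each expected count is 48/4 = 12.
χ² = (21−12)²/12 + (8−12)²/12 + (14−12)²/12 + (5−12)²/12
   = 6.7500 + 1.3333 + 0.3333 + 4.0833
Sum = 12.500

12.500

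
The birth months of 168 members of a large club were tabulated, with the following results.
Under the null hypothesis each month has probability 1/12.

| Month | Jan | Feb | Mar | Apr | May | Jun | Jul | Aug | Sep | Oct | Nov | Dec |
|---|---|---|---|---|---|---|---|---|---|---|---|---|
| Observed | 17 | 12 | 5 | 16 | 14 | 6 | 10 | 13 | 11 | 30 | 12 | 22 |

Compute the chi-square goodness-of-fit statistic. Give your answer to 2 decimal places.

Under H₀ each category has probability 1/12, so each expected count is 168/12 = 14.
cat         O        E   (O−E)²/E
Jan        17       14      0.643
Feb        12       14      0.286
Mar         5       14      5.786
Apr        16       14      0.286
May        14       14      0.000
Jun         6       14      4.571
Jul        10       14      1.143
Aug        13       14      0.071
Sep        11       14      0.643
Oct        30       14     18.286
Nov        12       14      0.286
Dec        22       14      4.571
Sum = 36.57

36.57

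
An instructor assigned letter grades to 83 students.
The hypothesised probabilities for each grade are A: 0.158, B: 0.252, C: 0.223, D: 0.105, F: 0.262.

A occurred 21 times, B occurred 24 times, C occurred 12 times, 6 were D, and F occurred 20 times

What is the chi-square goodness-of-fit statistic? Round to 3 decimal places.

Expected counts E_i = n·p_i: 83×0.158 = 13.114, 83×0.252 = 20.916, 83×0.223 = 18.509, 83×0.105 = 8.715, 83×0.262 = 21.746.
A: (21 − 13.114)²/13.114 = 62.188996/13.114 = 4.7422
B: (24 − 20.916)²/20.916 = 9.511056/20.916 = 0.4547
C: (12 − 18.509)²/18.509 = 42.367081/18.509 = 2.2890
D: (6 − 8.715)²/8.715 = 7.371225/8.715 = 0.8458
F: (20 − 21.746)²/21.746 = 3.048516/21.746 = 0.1402
Sum = 8.472

8.472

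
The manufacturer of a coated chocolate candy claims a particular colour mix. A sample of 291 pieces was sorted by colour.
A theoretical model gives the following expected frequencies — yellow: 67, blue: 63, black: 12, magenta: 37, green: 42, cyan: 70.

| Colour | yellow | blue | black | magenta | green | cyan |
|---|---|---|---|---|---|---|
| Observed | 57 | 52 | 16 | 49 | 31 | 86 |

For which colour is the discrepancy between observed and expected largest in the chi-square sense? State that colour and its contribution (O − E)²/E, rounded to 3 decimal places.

yellow: (57 − 67)²/67 = 100/67 = 1.4925
blue: (52 − 63)²/63 = 121/63 = 1.9206
black: (16 − 12)²/12 = 16/12 = 1.3333
magenta: (49 − 37)²/37 = 144/37 = 3.8919
green: (31 − 42)²/42 = 121/42 = 2.8810
cyan: (86 − 70)²/70 = 256/70 = 3.6571
The largest term is for magenta: 3.892.

magenta, 3.892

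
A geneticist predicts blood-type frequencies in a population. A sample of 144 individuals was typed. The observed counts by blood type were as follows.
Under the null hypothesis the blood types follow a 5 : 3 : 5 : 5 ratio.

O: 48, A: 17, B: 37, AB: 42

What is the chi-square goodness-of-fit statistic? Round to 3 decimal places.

Ratio total = 18. Expected counts: 144×5/18 = 40, 144×3/18 = 24, 144×5/18 = 40, 144×5/18 = 40.
O: (48 − 40)²/40 = 64/40 = 1.6000
A: (17 − 24)²/24 = 49/24 = 2.0417
B: (37 − 40)²/40 = 9/40 = 0.2250
AB: (42 − 40)²/40 = 4/40 = 0.1000
Sum = 3.967

3.967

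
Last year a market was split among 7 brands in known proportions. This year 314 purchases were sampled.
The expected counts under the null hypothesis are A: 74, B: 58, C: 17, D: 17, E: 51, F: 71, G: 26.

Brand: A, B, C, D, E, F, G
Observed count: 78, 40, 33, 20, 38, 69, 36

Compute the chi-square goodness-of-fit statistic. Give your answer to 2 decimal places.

28.61

A: (78 − 74)²/74 = 16/74 = 0.216
B: (40 − 58)²/58 = 324/58 = 5.586
C: (33 − 17)²/17 = 256/17 = 15.059
D: (20 − 17)²/17 = 9/17 = 0.529
E: (38 − 51)²/51 = 169/51 = 3.314
F: (69 − 71)²/71 = 4/71 = 0.056
G: (36 − 26)²/26 = 100/26 = 3.846
Sum = 28.61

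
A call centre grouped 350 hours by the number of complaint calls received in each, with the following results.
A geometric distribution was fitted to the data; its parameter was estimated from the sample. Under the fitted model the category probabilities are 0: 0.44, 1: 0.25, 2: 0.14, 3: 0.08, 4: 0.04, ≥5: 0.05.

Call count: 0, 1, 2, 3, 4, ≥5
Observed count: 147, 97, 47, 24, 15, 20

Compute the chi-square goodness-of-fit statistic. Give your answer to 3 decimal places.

2.431

Expected counts E_i = n·p_i: 350×0.44 = 154, 350×0.25 = 87.5, 350×0.14 = 49, 350×0.08 = 28, 350×0.04 = 14, 350×0.05 = 17.5.
0: (147 − 154)²/154 = 49/154 = 0.3182
1: (97 − 87.5)²/87.5 = 90.25/87.5 = 1.0314
2: (47 − 49)²/49 = 4/49 = 0.0816
3: (24 − 28)²/28 = 16/28 = 0.5714
4: (15 − 14)²/14 = 1/14 = 0.0714
≥5: (20 − 17.5)²/17.5 = 6.25/17.5 = 0.3571
Sum = 2.431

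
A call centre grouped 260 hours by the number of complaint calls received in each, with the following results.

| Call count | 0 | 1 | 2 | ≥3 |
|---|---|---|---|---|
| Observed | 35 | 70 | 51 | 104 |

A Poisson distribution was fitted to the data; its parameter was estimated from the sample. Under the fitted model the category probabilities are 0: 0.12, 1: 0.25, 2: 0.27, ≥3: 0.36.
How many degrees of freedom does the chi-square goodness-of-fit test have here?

There are k = 4 categories and 1 parameter estimated from the data, so df = 4 − 1 − 1 = 2.

2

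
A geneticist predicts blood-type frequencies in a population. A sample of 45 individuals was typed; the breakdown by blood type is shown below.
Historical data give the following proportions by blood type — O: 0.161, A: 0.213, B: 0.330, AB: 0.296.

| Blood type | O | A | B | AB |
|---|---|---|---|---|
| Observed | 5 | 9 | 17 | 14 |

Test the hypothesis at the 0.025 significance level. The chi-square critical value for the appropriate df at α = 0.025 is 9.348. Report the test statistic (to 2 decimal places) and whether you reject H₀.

1.08; do not reject

Expected counts E_i = n·p_i: 45×0.161 = 7.245, 45×0.213 = 9.585, 45×0.330 = 14.85, 45×0.296 = 13.32.
χ² = (5−7.245)²/7.245 + (9−9.585)²/9.585 + (17−14.85)²/14.85 + (14−13.32)²/13.32
   = 0.696 + 0.036 + 0.311 + 0.035
Sum = 1.08
df = 3. Since 1.08 < 9.348, we do not reject H₀.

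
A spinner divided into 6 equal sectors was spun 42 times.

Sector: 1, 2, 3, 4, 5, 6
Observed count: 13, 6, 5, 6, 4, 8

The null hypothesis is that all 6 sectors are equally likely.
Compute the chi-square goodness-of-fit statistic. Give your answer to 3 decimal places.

7.429

Under H₀ each category has probability 1/6, so each expected count is 42/6 = 7.
cat         O        E   (O−E)²/E
1          13        7     5.1429
2           6        7     0.1429
3           5        7     0.5714
4           6        7     0.1429
5           4        7     1.2857
6           8        7     0.1429
Sum = 7.429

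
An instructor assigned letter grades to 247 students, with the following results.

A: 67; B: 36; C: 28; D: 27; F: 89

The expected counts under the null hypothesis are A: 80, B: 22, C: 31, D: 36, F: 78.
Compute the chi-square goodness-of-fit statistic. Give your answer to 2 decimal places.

cat         O        E   (O−E)²/E
A          67       80      2.113
B          36       22      8.909
C          28       31      0.290
D          27       36      2.250
F          89       78      1.551
Sum = 15.11

15.11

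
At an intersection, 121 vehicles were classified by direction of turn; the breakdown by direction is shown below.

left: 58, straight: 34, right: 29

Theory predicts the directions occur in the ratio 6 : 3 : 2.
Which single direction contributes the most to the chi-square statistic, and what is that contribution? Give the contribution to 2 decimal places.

Ratio total = 11. Expected counts: 121×6/11 = 66, 121×3/11 = 33, 121×2/11 = 22.
left: (58 − 66)²/66 = 64/66 = 0.970
straight: (34 − 33)²/33 = 1/33 = 0.030
right: (29 − 22)²/22 = 49/22 = 2.227
The largest term is for right: 2.23.

right, 2.23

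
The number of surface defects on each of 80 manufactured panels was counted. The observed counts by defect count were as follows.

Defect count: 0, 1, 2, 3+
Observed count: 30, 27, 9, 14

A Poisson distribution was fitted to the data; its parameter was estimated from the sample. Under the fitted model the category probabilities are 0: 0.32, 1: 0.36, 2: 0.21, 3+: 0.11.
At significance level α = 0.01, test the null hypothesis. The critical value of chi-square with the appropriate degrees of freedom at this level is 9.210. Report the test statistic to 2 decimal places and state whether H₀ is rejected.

Expected counts E_i = n·p_i: 80×0.32 = 25.6, 80×0.36 = 28.8, 80×0.21 = 16.8, 80×0.11 = 8.8.
0: (30 − 25.6)²/25.6 = 19.36/25.6 = 0.756
1: (27 − 28.8)²/28.8 = 3.24/28.8 = 0.113
2: (9 − 16.8)²/16.8 = 60.84/16.8 = 3.621
3+: (14 − 8.8)²/8.8 = 27.04/8.8 = 3.073
Sum = 7.56
df = 2. Since 7.56 < 9.210, we do not reject H₀.

7.56; do not reject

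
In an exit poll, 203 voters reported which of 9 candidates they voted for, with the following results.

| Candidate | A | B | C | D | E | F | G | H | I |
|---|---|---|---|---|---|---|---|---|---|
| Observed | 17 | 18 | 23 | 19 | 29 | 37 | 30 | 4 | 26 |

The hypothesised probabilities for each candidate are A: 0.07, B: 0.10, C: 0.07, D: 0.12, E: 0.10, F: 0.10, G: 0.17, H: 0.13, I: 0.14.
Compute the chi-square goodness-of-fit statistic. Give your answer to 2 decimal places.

44.68

Expected counts E_i = n·p_i: 203×0.07 = 14.21, 203×0.10 = 20.3, 203×0.07 = 14.21, 203×0.12 = 24.36, 203×0.10 = 20.3, 203×0.10 = 20.3, 203×0.17 = 34.51, 203×0.13 = 26.39, 203×0.14 = 28.42.
χ² = (17−14.21)²/14.21 + (18−20.3)²/20.3 + (23−14.21)²/14.21 + (19−24.36)²/24.36 + (29−20.3)²/20.3 + (37−20.3)²/20.3 + (30−34.51)²/34.51 + (4−26.39)²/26.39 + (26−28.42)²/28.42
   = 0.548 + 0.261 + 5.437 + 1.179 + 3.729 + 13.738 + 0.589 + 18.996 + 0.206
Sum = 44.68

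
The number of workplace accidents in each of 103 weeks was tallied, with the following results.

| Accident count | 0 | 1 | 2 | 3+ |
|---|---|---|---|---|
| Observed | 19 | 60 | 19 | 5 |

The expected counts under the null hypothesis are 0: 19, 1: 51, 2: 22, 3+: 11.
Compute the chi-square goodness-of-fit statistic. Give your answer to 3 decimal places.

0: (19 − 19)²/19 = 0/19 = 0.0000
1: (60 − 51)²/51 = 81/51 = 1.5882
2: (19 − 22)²/22 = 9/22 = 0.4091
3+: (5 − 11)²/11 = 36/11 = 3.2727
Sum = 5.270

5.270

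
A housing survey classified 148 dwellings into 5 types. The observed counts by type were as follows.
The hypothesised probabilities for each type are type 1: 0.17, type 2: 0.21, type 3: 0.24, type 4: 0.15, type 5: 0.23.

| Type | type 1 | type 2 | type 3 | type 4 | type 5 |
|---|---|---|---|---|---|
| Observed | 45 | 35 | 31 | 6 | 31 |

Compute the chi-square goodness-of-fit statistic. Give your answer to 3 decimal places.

Expected counts E_i = n·p_i: 148×0.17 = 25.16, 148×0.21 = 31.08, 148×0.24 = 35.52, 148×0.15 = 22.2, 148×0.23 = 34.04.
χ² = (45−25.16)²/25.16 + (35−31.08)²/31.08 + (31−35.52)²/35.52 + (6−22.2)²/22.2 + (31−34.04)²/34.04
   = 15.6449 + 0.4944 + 0.5752 + 11.8216 + 0.2715
Sum = 28.808

28.808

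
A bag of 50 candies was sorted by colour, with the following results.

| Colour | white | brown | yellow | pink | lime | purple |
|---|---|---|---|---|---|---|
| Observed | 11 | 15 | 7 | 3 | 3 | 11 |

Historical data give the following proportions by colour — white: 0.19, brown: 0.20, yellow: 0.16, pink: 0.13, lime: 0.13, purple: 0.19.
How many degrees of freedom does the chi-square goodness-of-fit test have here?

There are k = 6 categories and no parameters were estimated from the data, so df = 6 − 1 = 5.

5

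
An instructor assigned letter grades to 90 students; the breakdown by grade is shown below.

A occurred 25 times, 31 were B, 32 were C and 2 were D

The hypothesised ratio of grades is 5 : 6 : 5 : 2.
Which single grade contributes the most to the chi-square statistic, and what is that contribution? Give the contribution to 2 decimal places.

Ratio total = 18. Expected counts: 90×5/18 = 25, 90×6/18 = 30, 90×5/18 = 25, 90×2/18 = 10.
χ² = (25−25)²/25 + (31−30)²/30 + (32−25)²/25 + (2−10)²/10
   = 0.000 + 0.033 + 1.960 + 6.400
The largest term is for D: 6.40.

D, 6.40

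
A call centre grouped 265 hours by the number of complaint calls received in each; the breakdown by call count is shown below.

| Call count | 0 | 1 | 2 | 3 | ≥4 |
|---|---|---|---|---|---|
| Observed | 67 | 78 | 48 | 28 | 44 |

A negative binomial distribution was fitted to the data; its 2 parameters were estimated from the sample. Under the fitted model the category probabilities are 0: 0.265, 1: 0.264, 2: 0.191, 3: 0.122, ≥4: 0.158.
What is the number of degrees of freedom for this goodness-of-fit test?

There are k = 5 categories and 2 parameters estimated from the data, so df = 5 − 1 − 2 = 2.

2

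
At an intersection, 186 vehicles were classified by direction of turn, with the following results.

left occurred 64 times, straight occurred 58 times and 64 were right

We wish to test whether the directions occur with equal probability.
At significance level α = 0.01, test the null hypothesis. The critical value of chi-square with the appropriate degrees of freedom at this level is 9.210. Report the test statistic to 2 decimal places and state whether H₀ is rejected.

0.39; do not reject

Expected count for each of the 3 categories: 186/3 = 62.
cat           O        E   (O−E)²/E
left         64       62      0.065
straight     58       62      0.258
right        64       62      0.065
Sum = 0.39
df = 2. Since 0.39 < 9.210, we do not reject H₀.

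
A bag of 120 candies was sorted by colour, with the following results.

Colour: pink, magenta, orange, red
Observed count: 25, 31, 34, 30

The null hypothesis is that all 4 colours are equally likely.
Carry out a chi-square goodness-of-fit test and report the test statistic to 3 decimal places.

Under H₀ each category has probability 1/4, so each expected count is 120/4 = 30.
χ² = (25−30)²/30 + (31−30)²/30 + (34−30)²/30 + (30−30)²/30
   = 0.8333 + 0.0333 + 0.5333 + 0.0000
Sum = 1.400

1.400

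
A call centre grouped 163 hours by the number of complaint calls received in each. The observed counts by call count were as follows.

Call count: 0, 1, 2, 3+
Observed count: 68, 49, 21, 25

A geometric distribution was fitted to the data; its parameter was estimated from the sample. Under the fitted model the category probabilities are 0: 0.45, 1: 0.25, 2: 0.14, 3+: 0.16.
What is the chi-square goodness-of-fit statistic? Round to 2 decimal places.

2.25

Expected counts E_i = n·p_i: 163×0.45 = 73.35, 163×0.25 = 40.75, 163×0.14 = 22.82, 163×0.16 = 26.08.
χ² = (68−73.35)²/73.35 + (49−40.75)²/40.75 + (21−22.82)²/22.82 + (25−26.08)²/26.08
   = 0.390 + 1.670 + 0.145 + 0.045
Sum = 2.25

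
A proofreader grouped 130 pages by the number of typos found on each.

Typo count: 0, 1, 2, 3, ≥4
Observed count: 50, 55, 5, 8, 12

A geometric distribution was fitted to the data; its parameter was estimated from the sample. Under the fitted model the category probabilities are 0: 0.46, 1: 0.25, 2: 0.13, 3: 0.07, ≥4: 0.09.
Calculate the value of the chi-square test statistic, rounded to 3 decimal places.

Expected counts E_i = n·p_i: 130×0.46 = 59.8, 130×0.25 = 32.5, 130×0.13 = 16.9, 130×0.07 = 9.1, 130×0.09 = 11.7.
cat         O        E   (O−E)²/E
0          50     59.8     1.6060
1          55     32.5    15.5769
2           5     16.9     8.3793
3           8      9.1     0.1330
≥4         12     11.7     0.0077
Sum = 25.703

25.703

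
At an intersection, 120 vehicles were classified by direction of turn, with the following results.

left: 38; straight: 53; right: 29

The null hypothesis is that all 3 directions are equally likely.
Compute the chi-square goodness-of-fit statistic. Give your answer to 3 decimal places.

7.350

Under H₀ each category has probability 1/3, so each expected count is 120/3 = 40.
χ² = (38−40)²/40 + (53−40)²/40 + (29−40)²/40
   = 0.1000 + 4.2250 + 3.0250
Sum = 7.350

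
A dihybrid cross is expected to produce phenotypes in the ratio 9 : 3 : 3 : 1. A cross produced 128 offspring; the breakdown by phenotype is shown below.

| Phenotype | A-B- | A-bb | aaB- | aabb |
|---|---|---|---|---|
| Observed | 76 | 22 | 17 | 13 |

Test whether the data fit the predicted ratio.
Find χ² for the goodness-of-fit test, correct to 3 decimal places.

Ratio total = 16. Expected counts: 128×9/16 = 72, 128×3/16 = 24, 128×3/16 = 24, 128×1/16 = 8.
A-B-: (76 − 72)²/72 = 16/72 = 0.2222
A-bb: (22 − 24)²/24 = 4/24 = 0.1667
aaB-: (17 − 24)²/24 = 49/24 = 2.0417
aabb: (13 − 8)²/8 = 25/8 = 3.1250
Sum = 5.556

5.556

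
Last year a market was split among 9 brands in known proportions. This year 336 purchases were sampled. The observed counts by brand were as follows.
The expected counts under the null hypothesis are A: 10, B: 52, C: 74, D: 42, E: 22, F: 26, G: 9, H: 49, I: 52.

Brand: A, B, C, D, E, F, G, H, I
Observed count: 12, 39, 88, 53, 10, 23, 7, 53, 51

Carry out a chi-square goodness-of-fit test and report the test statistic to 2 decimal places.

16.86

χ² = (12−10)²/10 + (39−52)²/52 + (88−74)²/74 + (53−42)²/42 + (10−22)²/22 + (23−26)²/26 + (7−9)²/9 + (53−49)²/49 + (51−52)²/52
   = 0.400 + 3.250 + 2.649 + 2.881 + 6.545 + 0.346 + 0.444 + 0.327 + 0.019
Sum = 16.86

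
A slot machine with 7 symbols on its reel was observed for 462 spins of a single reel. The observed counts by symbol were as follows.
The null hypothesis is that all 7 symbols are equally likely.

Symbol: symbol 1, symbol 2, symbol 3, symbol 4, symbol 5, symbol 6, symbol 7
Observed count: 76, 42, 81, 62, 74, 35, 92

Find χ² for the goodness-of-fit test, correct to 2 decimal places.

Under H₀ each category has probability 1/7, so each expected count is 462/7 = 66.
symbol 1: (76 − 66)²/66 = 100/66 = 1.515
symbol 2: (42 − 66)²/66 = 576/66 = 8.727
symbol 3: (81 − 66)²/66 = 225/66 = 3.409
symbol 4: (62 − 66)²/66 = 16/66 = 0.242
symbol 5: (74 − 66)²/66 = 64/66 = 0.970
symbol 6: (35 − 66)²/66 = 961/66 = 14.561
symbol 7: (92 − 66)²/66 = 676/66 = 10.242
Sum = 39.67

39.67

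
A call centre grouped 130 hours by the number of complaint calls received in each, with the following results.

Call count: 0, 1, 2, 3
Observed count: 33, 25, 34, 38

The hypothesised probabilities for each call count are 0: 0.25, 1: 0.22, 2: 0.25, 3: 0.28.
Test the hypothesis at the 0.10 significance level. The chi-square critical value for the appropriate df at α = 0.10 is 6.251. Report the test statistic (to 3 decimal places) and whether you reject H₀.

Expected counts E_i = n·p_i: 130×0.25 = 32.5, 130×0.22 = 28.6, 130×0.25 = 32.5, 130×0.28 = 36.4.
0: (33 − 32.5)²/32.5 = 0.25/32.5 = 0.0077
1: (25 − 28.6)²/28.6 = 12.96/28.6 = 0.4531
2: (34 − 32.5)²/32.5 = 2.25/32.5 = 0.0692
3: (38 − 36.4)²/36.4 = 2.56/36.4 = 0.0703
Sum = 0.600
df = 3. Since 0.600 < 6.251, we do not reject H₀.

0.600; do not reject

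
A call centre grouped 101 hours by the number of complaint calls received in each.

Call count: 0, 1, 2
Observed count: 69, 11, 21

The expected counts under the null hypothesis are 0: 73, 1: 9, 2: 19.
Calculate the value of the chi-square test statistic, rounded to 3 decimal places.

0.874

0: (69 − 73)²/73 = 16/73 = 0.2192
1: (11 − 9)²/9 = 4/9 = 0.4444
2: (21 − 19)²/19 = 4/19 = 0.2105
Sum = 0.874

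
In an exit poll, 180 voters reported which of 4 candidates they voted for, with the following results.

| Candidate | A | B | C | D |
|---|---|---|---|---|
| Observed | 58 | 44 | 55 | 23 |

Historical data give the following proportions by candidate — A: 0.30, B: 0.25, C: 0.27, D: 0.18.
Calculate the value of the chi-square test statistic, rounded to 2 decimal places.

3.89

Expected counts E_i = n·p_i: 180×0.30 = 54, 180×0.25 = 45, 180×0.27 = 48.6, 180×0.18 = 32.4.
A: (58 − 54)²/54 = 16/54 = 0.296
B: (44 − 45)²/45 = 1/45 = 0.022
C: (55 − 48.6)²/48.6 = 40.96/48.6 = 0.843
D: (23 − 32.4)²/32.4 = 88.36/32.4 = 2.727
Sum = 3.89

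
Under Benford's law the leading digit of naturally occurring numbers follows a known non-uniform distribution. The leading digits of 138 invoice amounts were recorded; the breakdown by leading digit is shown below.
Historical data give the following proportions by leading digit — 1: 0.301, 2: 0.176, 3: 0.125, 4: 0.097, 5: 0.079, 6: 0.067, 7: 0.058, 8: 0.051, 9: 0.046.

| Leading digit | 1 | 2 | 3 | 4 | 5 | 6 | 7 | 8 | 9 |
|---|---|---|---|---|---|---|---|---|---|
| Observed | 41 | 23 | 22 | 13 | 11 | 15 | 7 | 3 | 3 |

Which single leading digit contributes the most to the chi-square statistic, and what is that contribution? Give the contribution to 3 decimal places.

Expected counts E_i = n·p_i: 138×0.301 = 41.538, 138×0.176 = 24.288, 138×0.125 = 17.25, 138×0.097 = 13.386, 138×0.079 = 10.902, 138×0.067 = 9.246, 138×0.058 = 8.004, 138×0.051 = 7.038, 138×0.046 = 6.348.
1: (41 − 41.538)²/41.538 = 0.289444/41.538 = 0.0070
2: (23 − 24.288)²/24.288 = 1.658944/24.288 = 0.0683
3: (22 − 17.25)²/17.25 = 22.5625/17.25 = 1.3080
4: (13 − 13.386)²/13.386 = 0.148996/13.386 = 0.0111
5: (11 − 10.902)²/10.902 = 0.009604/10.902 = 0.0009
6: (15 − 9.246)²/9.246 = 33.108516/9.246 = 3.5808
7: (7 − 8.004)²/8.004 = 1.008016/8.004 = 0.1259
8: (3 − 7.038)²/7.038 = 16.305444/7.038 = 2.3168
9: (3 − 6.348)²/6.348 = 11.209104/6.348 = 1.7658
The largest term is for 6: 3.581.

6, 3.581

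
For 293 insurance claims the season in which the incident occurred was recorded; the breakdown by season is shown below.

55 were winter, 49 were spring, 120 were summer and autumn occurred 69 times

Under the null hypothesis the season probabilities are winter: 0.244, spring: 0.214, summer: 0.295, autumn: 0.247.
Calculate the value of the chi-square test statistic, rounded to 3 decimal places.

19.990

Expected counts E_i = n·p_i: 293×0.244 = 71.492, 293×0.214 = 62.702, 293×0.295 = 86.435, 293×0.247 = 72.371.
winter: (55 − 71.492)²/71.492 = 271.986064/71.492 = 3.8044
spring: (49 − 62.702)²/62.702 = 187.744804/62.702 = 2.9942
summer: (120 − 86.435)²/86.435 = 1126.609225/86.435 = 13.0342
autumn: (69 − 72.371)²/72.371 = 11.363641/72.371 = 0.1570
Sum = 19.990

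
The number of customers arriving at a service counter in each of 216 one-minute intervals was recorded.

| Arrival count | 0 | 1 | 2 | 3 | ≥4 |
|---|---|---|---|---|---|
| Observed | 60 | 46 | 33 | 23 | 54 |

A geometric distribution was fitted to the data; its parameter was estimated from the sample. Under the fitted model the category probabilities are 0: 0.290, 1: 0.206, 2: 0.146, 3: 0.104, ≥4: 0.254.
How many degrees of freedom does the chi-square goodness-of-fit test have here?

3

There are k = 5 categories and 1 parameter estimated from the data, so df = 5 − 1 − 1 = 3.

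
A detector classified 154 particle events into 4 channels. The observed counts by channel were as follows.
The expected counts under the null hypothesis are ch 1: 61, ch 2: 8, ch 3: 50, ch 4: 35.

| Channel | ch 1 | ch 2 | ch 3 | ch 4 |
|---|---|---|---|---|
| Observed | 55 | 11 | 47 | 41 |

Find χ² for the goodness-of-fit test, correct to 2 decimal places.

cat         O        E   (O−E)²/E
ch 1       55       61      0.590
ch 2       11        8      1.125
ch 3       47       50      0.180
ch 4       41       35      1.029
Sum = 2.92

2.92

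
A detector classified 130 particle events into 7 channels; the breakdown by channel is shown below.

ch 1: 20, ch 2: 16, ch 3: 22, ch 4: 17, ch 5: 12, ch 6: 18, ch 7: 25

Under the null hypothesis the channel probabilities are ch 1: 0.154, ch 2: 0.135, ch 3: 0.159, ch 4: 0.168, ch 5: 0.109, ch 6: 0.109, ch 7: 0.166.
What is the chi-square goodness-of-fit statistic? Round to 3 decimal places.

Expected counts E_i = n·p_i: 130×0.154 = 20.02, 130×0.135 = 17.55, 130×0.159 = 20.67, 130×0.168 = 21.84, 130×0.109 = 14.17, 130×0.109 = 14.17, 130×0.166 = 21.58.
ch 1: (20 − 20.02)²/20.02 = 0.0004/20.02 = 0.0000
ch 2: (16 − 17.55)²/17.55 = 2.4025/17.55 = 0.1369
ch 3: (22 − 20.67)²/20.67 = 1.7689/20.67 = 0.0856
ch 4: (17 − 21.84)²/21.84 = 23.4256/21.84 = 1.0726
ch 5: (12 − 14.17)²/14.17 = 4.7089/14.17 = 0.3323
ch 6: (18 − 14.17)²/14.17 = 14.6689/14.17 = 1.0352
ch 7: (25 − 21.58)²/21.58 = 11.6964/21.58 = 0.5420
Sum = 3.205

3.205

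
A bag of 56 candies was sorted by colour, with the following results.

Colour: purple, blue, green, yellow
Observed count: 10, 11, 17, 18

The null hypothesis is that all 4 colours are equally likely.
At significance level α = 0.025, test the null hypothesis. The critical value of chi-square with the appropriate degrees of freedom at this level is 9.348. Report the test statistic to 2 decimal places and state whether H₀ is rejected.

Under H₀ each category has probability 1/4, so each expected count is 56/4 = 14.
χ² = (10−14)²/14 + (11−14)²/14 + (17−14)²/14 + (18−14)²/14
   = 1.143 + 0.643 + 0.643 + 1.143
Sum = 3.57
df = 3. Since 3.57 < 9.348, we do not reject H₀.

3.57; do not reject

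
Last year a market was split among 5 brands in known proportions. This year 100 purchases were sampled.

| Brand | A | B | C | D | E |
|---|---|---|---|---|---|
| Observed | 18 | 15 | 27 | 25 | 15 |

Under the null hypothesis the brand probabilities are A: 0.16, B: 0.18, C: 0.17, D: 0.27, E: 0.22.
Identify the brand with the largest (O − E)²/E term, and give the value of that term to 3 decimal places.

C, 5.882

Expected counts E_i = n·p_i: 100×0.16 = 16, 100×0.18 = 18, 100×0.17 = 17, 100×0.27 = 27, 100×0.22 = 22.
cat         O        E   (O−E)²/E
A          18       16     0.2500
B          15       18     0.5000
C          27       17     5.8824
D          25       27     0.1481
E          15       22     2.2273
The largest term is for C: 5.882.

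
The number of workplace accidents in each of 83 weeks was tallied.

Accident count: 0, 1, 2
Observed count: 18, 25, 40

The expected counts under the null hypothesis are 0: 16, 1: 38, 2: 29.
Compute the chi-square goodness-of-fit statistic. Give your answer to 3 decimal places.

8.870

0: (18 − 16)²/16 = 4/16 = 0.2500
1: (25 − 38)²/38 = 169/38 = 4.4474
2: (40 − 29)²/29 = 121/29 = 4.1724
Sum = 8.870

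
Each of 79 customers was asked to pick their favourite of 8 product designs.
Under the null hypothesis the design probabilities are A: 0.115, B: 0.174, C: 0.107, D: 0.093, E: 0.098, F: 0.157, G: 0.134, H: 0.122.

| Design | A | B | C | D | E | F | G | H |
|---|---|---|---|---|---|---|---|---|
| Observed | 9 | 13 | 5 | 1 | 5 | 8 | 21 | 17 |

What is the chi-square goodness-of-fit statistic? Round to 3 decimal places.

25.337

Expected counts E_i = n·p_i: 79×0.115 = 9.085, 79×0.174 = 13.746, 79×0.107 = 8.453, 79×0.093 = 7.347, 79×0.098 = 7.742, 79×0.157 = 12.403, 79×0.134 = 10.586, 79×0.122 = 9.638.
χ² = (9−9.085)²/9.085 + (13−13.746)²/13.746 + (5−8.453)²/8.453 + (1−7.347)²/7.347 + (5−7.742)²/7.742 + (8−12.403)²/12.403 + (21−10.586)²/10.586 + (17−9.638)²/9.638
   = 0.0008 + 0.0405 + 1.4105 + 5.4831 + 0.9711 + 1.5630 + 10.2448 + 5.6235
Sum = 25.337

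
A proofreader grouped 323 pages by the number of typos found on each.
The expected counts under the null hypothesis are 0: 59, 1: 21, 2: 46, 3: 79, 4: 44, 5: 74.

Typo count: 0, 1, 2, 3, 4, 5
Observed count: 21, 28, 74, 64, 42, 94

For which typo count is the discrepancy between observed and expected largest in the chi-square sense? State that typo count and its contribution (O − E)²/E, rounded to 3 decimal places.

0, 24.475

χ² = (21−59)²/59 + (28−21)²/21 + (74−46)²/46 + (64−79)²/79 + (42−44)²/44 + (94−74)²/74
   = 24.4746 + 2.3333 + 17.0435 + 2.8481 + 0.0909 + 5.4054
The largest term is for 0: 24.475.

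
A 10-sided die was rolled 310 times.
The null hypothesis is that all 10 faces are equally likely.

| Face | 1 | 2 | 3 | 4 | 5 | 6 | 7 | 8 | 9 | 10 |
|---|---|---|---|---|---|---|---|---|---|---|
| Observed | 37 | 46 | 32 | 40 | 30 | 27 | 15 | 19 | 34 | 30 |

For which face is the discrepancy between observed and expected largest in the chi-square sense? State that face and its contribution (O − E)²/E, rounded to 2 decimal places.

7, 8.26

Under H₀ each category has probability 1/10, so each expected count is 310/10 = 31.
1: (37 − 31)²/31 = 36/31 = 1.161
2: (46 − 31)²/31 = 225/31 = 7.258
3: (32 − 31)²/31 = 1/31 = 0.032
4: (40 − 31)²/31 = 81/31 = 2.613
5: (30 − 31)²/31 = 1/31 = 0.032
6: (27 − 31)²/31 = 16/31 = 0.516
7: (15 − 31)²/31 = 256/31 = 8.258
8: (19 − 31)²/31 = 144/31 = 4.645
9: (34 − 31)²/31 = 9/31 = 0.290
10: (30 − 31)²/31 = 1/31 = 0.032
The largest term is for 7: 8.26.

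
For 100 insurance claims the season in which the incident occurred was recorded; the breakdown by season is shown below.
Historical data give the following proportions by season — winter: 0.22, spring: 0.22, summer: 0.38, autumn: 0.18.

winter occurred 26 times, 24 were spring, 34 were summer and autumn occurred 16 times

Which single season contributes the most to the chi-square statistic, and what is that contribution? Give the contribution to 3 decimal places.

winter, 0.727

Expected counts E_i = n·p_i: 100×0.22 = 22, 100×0.22 = 22, 100×0.38 = 38, 100×0.18 = 18.
winter: (26 − 22)²/22 = 16/22 = 0.7273
spring: (24 − 22)²/22 = 4/22 = 0.1818
summer: (34 − 38)²/38 = 16/38 = 0.4211
autumn: (16 − 18)²/18 = 4/18 = 0.2222
The largest term is for winter: 0.727.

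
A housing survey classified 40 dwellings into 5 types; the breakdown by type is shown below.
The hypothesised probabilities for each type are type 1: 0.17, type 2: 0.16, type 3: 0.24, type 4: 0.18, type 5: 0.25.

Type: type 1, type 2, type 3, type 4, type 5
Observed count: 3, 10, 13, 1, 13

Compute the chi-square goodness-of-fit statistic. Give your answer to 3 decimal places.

Expected counts E_i = n·p_i: 40×0.17 = 6.8, 40×0.16 = 6.4, 40×0.24 = 9.6, 40×0.18 = 7.2, 40×0.25 = 10.
cat         O        E   (O−E)²/E
type 1      3      6.8     2.1235
type 2     10      6.4     2.0250
type 3     13      9.6     1.2042
type 4      1      7.2     5.3389
type 5     13       10     0.9000
Sum = 11.592

11.592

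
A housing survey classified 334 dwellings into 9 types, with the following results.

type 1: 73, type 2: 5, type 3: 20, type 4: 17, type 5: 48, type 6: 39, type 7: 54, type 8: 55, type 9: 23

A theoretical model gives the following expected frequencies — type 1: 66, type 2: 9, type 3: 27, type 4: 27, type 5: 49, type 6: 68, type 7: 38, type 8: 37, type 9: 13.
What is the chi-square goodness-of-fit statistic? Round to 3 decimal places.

cat         O        E   (O−E)²/E
type 1     73       66     0.7424
type 2      5        9     1.7778
type 3     20       27     1.8148
type 4     17       27     3.7037
type 5     48       49     0.0204
type 6     39       68    12.3676
type 7     54       38     6.7368
type 8     55       37     8.7568
type 9     23       13     7.6923
Sum = 43.613

43.613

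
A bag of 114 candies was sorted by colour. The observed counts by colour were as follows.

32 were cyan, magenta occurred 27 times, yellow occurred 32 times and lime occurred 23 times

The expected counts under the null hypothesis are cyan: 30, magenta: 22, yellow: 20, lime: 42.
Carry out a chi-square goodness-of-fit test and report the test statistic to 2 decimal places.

cyan: (32 − 30)²/30 = 4/30 = 0.133
magenta: (27 − 22)²/22 = 25/22 = 1.136
yellow: (32 − 20)²/20 = 144/20 = 7.200
lime: (23 − 42)²/42 = 361/42 = 8.595
Sum = 17.06

17.06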